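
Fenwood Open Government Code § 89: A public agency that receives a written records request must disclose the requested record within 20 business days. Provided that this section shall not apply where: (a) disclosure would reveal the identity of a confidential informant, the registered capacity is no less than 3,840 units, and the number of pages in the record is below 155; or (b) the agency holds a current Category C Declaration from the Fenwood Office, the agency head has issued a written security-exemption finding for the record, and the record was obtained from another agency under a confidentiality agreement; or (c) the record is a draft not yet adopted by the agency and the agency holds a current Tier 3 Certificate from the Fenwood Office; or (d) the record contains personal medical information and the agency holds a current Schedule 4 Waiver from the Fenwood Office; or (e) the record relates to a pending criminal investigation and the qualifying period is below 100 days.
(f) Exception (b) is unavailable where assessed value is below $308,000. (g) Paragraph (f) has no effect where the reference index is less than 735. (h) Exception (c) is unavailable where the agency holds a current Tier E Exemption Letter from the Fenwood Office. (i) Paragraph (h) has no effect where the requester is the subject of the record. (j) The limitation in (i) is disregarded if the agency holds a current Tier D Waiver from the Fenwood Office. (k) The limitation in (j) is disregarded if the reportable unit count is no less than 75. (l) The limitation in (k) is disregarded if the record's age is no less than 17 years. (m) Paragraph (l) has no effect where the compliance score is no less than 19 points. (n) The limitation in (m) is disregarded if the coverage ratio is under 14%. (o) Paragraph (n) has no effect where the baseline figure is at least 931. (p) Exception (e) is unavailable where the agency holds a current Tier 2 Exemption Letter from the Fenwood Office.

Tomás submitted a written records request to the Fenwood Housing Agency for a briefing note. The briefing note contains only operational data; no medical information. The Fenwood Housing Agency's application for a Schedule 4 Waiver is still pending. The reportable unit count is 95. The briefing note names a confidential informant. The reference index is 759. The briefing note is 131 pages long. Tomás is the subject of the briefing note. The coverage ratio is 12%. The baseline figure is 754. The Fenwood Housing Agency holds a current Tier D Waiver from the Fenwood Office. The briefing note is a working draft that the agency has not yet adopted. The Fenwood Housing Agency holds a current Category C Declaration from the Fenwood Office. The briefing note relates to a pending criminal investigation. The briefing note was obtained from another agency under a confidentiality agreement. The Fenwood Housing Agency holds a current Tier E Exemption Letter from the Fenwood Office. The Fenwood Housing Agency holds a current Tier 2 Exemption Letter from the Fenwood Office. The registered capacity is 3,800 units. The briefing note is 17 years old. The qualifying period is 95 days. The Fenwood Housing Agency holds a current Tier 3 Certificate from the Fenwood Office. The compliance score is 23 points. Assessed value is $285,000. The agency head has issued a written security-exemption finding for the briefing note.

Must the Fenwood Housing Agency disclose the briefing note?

Yes — the Fenwood Housing Agency must disclose the briefing note.

Exception (a) fails — the registered capacity is 3,800 units, short of 3,840 units.
Exception (b)'s conditions are all satisfied: a current Category C Declaration is held; a written security-exemption finding has been issued; the briefing note was obtained under a confidentiality agreement. However, paragraphs (f)–(g) must be considered: (f) is triggered — assessed value is $285,000, below the $308,000 limit. (g), which would lift (f), is inapplicable — the reference index is 759, not less than 735. (b) is therefore removed.
Exception (c)'s conditions are all satisfied: the briefing note is an unadopted draft; a current Tier 3 Certificate is held. But applying paragraphs (h)–(o): (h) is triggered — a current Tier E Exemption Letter is held. (i) operates (Tomás is the subject of the briefing note), but yields to (j): (j) applies — a current Tier D Waiver is held. (k) would limit (j) — the reportable unit count is 95, meeting the 75 threshold — but (l) sets (k) aside: (l) operates against (k): the record's age is 17 years, meeting the 17 years threshold. (m) is triggered (the compliance score is 23 points, meeting the 19 points threshold), but is overridden by (n): (n) operates against (m): the coverage ratio is 12%, under the 14% limit. (o), which would lift (n), is inapplicable — the baseline figure is 754, short of 931. (c) is therefore removed.
Exception (d) fails — the briefing note contains only operational data.
Exception (e) is satisfied on its face — the briefing note relates to a pending investigation; the qualifying period is 95 days, below the 100 days limit. But applying paragraph (p): (p) operates — a current Tier 2 Exemption Letter is held. So (e) is unavailable.
No exception displaces § 89.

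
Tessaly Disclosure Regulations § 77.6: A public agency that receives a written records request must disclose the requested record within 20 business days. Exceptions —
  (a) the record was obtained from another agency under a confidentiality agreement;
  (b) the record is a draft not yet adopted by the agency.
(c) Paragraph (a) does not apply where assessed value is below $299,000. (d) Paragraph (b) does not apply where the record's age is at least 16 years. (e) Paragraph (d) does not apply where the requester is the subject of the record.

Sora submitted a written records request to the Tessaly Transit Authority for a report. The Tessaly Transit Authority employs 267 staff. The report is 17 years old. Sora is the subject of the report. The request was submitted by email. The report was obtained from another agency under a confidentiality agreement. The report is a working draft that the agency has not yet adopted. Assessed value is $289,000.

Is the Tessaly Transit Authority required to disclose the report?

No — exception (b) applies; the Tessaly Transit Authority is not required to disclose the report.

Exception (a) is satisfied on its face — the report was obtained under a confidentiality agreement. But applying paragraph (c): (c) operates — assessed value is $289,000, below the $299,000 limit. So (a) is unavailable.
Exception (b)'s conditions are all satisfied: the report is an unadopted draft. Applying paragraphs (d)–(e): (d) operates (the record's age is 17 years, meeting the 16 years threshold), but is itself disapplied by (e): (e) is triggered — Sora is the subject of the report. So (b) applies.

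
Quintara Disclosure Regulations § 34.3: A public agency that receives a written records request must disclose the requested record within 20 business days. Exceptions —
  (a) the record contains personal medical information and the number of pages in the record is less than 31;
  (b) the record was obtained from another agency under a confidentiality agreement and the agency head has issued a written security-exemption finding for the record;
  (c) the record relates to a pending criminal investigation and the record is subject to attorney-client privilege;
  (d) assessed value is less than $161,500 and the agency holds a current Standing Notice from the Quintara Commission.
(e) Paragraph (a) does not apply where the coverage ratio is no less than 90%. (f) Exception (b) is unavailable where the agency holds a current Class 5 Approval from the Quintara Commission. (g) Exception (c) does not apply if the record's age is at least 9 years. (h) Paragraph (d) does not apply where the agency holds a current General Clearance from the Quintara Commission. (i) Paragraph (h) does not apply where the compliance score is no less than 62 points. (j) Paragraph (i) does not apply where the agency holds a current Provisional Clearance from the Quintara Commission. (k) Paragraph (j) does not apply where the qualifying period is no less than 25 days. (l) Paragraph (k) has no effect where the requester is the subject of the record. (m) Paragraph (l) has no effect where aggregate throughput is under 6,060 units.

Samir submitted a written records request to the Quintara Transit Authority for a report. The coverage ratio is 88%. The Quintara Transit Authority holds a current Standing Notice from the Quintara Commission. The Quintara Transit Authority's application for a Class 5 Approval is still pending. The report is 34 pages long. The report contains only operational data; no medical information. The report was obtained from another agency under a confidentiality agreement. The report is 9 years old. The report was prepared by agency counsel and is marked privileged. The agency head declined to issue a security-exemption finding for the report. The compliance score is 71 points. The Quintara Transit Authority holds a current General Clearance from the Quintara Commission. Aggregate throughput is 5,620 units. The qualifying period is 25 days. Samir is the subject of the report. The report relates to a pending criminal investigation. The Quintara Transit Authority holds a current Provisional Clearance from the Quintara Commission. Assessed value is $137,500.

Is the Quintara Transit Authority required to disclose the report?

Exception (a) fails — the report contains only operational data.
Exception (b) does not apply: the agency head declined to issue a security-exemption finding.
Exception (c): the report relates to a pending investigation; the report is privileged — every condition holds. But: (g) operates against (c): the record's age is 9 years, meeting the 9 years threshold. So (c) is unavailable.
All of (d)'s requirements are met (assessed value is $137,500, less than the $161,500 limit; a current Standing Notice is held). Considering the limiting provisions: (h) operates (a current General Clearance is held), but is set aside by (i): (i) operates against (h): the compliance score is 71 points, meeting the 62 points threshold. (j) operates (a current Provisional Clearance is held), but yields to (k): (k) operates against (j): the qualifying period is 25 days, meeting the 25 days threshold. (l) would limit (k) — Samir is the subject of the report — but (m) sets (l) aside: (m) operates against (l): aggregate throughput is 5,620 units, under the 6,060 units limit. Exception (d) stands.

No — exception (d) applies; the Quintara Transit Authority is not required to disclose the report.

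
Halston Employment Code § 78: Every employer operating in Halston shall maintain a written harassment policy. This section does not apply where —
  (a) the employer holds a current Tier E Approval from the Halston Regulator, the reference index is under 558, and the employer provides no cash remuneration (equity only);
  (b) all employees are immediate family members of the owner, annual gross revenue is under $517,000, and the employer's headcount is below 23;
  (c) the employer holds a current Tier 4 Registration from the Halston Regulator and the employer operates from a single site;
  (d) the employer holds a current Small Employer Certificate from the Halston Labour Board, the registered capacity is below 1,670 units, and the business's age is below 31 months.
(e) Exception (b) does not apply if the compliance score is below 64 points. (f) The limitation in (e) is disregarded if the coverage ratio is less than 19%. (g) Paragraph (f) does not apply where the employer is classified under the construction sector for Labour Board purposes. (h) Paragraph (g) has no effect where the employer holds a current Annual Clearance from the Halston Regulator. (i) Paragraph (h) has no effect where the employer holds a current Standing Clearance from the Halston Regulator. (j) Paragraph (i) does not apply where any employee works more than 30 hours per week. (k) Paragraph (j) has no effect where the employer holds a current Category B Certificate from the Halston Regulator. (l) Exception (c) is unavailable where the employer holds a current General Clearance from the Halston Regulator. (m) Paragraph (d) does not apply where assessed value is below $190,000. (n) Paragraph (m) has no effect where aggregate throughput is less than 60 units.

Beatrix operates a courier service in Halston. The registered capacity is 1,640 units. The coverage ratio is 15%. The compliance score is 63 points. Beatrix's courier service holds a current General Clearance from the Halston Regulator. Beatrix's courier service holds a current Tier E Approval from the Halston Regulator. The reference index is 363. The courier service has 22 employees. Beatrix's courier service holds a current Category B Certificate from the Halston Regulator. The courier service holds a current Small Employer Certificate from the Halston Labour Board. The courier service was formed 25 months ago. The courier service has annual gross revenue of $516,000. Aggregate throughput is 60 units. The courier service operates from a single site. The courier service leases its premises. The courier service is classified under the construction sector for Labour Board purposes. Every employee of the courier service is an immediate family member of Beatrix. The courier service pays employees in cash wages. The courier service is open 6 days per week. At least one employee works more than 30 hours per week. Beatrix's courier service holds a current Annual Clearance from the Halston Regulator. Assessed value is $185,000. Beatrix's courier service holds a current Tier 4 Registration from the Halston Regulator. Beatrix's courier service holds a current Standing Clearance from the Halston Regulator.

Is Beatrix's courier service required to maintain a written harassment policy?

Exception (a) requires that the employer provides no cash remuneration (equity only); but employees are paid cash wages, so (a) is unavailable.
Exception (b): every employee is an immediate family member; annual gross revenue is $516,000, under the $517,000 limit; the employer's headcount is 22, below the 23 limit — every condition holds. But: (e) operates — the compliance score is 63 points, below the 64 points limit. (f) applies (the coverage ratio is 15%, less than the 19% limit), but is overridden by (g): (g) operates against (f): the courier service is classified under the construction sector. (h) would limit (g) — a current Annual Clearance is held — but (i) sets (h) aside: (i) is triggered — a current Standing Clearance is held. (j) is engaged (at least one employee exceeds 30 hours/week), but is overridden by (k): (k) operates against (j): a current Category B Certificate is held. Exception (b) does not apply.
Exception (c)'s conditions are all satisfied: a current Tier 4 Registration is held; the employer operates from a single site. However, paragraph (l) must be considered: (l) operates against (c): a current General Clearance is held. (c) is therefore removed.
Exception (d) is satisfied on its face — a current Small Employer Certificate is held; the registered capacity is 1,640 units, below the 1,670 units limit; the business's age is 25 months, below the 31 months limit. Turning to paragraphs (m)–(n): (m) operates against (d): assessed value is $185,000, below the $190,000 limit. (n) is not engaged (aggregate throughput is 60 units, not less than 60 units), so (m) stands. So (d) is unavailable.
Every exception is unavailable, so the rule governs.

Yes — Beatrix's courier service must maintain a written harassment policy.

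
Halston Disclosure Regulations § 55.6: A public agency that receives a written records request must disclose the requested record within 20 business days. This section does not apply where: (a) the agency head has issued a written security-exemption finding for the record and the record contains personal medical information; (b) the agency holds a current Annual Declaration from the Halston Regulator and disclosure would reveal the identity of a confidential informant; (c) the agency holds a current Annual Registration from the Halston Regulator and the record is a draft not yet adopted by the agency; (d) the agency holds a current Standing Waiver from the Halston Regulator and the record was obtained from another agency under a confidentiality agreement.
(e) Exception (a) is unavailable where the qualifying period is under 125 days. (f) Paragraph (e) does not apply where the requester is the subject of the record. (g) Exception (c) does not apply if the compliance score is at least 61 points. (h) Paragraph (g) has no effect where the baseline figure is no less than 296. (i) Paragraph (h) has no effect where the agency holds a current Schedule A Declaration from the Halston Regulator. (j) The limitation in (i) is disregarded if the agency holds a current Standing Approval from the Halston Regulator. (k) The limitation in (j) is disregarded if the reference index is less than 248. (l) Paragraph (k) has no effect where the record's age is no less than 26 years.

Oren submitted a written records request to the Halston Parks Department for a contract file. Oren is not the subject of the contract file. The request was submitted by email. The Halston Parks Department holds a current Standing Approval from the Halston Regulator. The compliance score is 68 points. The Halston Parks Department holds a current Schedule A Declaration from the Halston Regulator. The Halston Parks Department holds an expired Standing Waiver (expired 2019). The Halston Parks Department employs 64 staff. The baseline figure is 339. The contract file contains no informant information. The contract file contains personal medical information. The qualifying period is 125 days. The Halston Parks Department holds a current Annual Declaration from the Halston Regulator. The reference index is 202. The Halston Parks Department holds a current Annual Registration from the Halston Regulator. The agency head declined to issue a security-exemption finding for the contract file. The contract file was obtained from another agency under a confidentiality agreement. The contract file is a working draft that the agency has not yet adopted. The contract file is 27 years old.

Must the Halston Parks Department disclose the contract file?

Exception (a) does not apply: the agency head declined to issue a security-exemption finding.
Exception (b) does not apply: the contract file contains no informant information.
Exception (c)'s conditions are all satisfied: a current Annual Registration is held; the contract file is an unadopted draft. As to paragraphs (g)–(l): (g) operates (the compliance score is 68 points, meeting the 61 points threshold), but is overridden by (h): (h) operates against (g): the baseline figure is 339, meeting the 296 threshold. (i) would limit (h) — a current Schedule A Declaration is held — but (j) sets (i) aside: (j) is triggered — a current Standing Approval is held. (k) would limit (j) — the reference index is 202, less than the 248 limit — but (l) sets (k) aside: (l) operates against (k): the record's age is 27 years, meeting the 26 years threshold. So (c) applies.
Exception (d) does not apply: there is no Standing Waiver in force.

No — exception (c) applies; the Halston Parks Department is not required to disclose the contract file.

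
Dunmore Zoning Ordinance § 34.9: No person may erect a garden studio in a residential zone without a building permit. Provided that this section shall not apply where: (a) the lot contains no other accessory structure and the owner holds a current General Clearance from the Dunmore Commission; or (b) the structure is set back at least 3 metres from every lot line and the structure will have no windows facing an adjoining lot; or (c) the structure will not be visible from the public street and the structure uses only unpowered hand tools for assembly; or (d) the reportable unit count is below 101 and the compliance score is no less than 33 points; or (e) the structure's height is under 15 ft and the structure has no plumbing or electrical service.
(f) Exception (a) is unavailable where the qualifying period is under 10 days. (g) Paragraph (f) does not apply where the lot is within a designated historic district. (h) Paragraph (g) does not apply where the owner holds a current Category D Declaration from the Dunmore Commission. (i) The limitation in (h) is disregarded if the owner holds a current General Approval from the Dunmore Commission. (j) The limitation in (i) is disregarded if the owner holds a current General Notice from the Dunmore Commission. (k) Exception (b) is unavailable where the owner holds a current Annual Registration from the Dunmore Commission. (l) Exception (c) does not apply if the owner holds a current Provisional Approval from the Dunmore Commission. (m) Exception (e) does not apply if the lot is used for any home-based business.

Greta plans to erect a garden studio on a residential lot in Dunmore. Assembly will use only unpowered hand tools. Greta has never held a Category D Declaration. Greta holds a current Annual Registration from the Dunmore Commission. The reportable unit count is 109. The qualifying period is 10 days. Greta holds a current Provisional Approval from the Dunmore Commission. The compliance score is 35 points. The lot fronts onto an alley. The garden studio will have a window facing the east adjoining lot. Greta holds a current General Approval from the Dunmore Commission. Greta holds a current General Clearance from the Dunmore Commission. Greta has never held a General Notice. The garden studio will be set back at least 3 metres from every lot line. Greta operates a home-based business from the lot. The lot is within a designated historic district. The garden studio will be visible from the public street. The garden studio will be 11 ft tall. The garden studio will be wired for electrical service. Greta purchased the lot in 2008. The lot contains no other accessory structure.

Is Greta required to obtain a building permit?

Exception (a): the lot has no other accessory structure; a current General Clearance is held — every condition holds. Under paragraphs (f)–(j): (f) is inapplicable — the qualifying period is 10 days, not under 10 days. So (a) applies.
Exception (b) requires that the structure will have no windows facing an adjoining lot; but a window faces an adjoining lot, so (b) is unavailable.
Exception (c) does not apply: the structure will be visible from the street.
Exception (d) fails — the reportable unit count is 109, not below 101.
Exception (e) does not apply: electrical service is planned.

No — exception (a) applies; Greta does not need a building permit.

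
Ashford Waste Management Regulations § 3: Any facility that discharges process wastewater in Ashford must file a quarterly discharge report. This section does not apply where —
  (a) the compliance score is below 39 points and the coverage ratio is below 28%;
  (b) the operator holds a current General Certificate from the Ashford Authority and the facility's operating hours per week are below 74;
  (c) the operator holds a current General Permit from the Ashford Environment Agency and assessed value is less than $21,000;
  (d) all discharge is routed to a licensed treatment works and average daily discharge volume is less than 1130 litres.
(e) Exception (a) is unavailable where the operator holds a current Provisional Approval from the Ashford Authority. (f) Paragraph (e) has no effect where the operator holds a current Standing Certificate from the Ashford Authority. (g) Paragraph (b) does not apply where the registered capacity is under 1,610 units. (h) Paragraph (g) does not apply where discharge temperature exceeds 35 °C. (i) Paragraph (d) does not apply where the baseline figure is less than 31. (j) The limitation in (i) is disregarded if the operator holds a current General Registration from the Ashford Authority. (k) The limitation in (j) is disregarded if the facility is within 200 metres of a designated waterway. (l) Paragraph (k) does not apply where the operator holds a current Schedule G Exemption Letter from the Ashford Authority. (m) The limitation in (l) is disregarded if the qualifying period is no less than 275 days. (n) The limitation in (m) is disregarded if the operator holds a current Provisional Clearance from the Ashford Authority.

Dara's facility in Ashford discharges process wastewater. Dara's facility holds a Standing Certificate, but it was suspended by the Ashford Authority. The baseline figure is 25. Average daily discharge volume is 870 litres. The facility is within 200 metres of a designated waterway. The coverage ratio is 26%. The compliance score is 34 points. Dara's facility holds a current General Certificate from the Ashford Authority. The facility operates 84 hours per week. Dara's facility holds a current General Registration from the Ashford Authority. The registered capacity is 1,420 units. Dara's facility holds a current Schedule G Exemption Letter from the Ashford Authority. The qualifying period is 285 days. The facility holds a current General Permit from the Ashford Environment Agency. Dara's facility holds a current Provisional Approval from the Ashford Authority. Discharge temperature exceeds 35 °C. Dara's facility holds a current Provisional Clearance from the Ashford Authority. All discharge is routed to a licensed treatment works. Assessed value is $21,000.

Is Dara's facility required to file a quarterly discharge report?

No — exception (d) applies; Dara's facility is not required to file a quarterly discharge report.

Exception (a) is satisfied on its face — the compliance score is 34 points, below the 39 points limit; the coverage ratio is 26%, below the 28% limit. However, paragraphs (e)–(f) must be considered: (e) operates against (a): a current Provisional Approval is held. (f) is not engaged (no current Standing Certificate is held), so (e) stands. (a) is therefore removed.
Exception (b) does not apply: the facility's operating hours per week are 84, not below 74.
Exception (c) fails — assessed value is $21,000, not less than $21,000.
All of (d)'s requirements are met (discharge is routed to a licensed treatment works; average daily discharge volume is 870 litres, less than the 1130 litres limit). Considering the limiting provisions: (i) would limit (d) — the baseline figure is 25, less than the 31 limit — but (j) sets (i) aside: (j) operates against (i): a current General Registration is held. (k) is engaged (the facility is within 200 m of a designated waterway), but is overridden by (l): (l) is engaged — a current Schedule G Exemption Letter is held. (m) applies (the qualifying period is 285 days, meeting the 275 days threshold), but is set aside by (n): (n) operates against (m): a current Provisional Clearance is held. Exception (d) stands.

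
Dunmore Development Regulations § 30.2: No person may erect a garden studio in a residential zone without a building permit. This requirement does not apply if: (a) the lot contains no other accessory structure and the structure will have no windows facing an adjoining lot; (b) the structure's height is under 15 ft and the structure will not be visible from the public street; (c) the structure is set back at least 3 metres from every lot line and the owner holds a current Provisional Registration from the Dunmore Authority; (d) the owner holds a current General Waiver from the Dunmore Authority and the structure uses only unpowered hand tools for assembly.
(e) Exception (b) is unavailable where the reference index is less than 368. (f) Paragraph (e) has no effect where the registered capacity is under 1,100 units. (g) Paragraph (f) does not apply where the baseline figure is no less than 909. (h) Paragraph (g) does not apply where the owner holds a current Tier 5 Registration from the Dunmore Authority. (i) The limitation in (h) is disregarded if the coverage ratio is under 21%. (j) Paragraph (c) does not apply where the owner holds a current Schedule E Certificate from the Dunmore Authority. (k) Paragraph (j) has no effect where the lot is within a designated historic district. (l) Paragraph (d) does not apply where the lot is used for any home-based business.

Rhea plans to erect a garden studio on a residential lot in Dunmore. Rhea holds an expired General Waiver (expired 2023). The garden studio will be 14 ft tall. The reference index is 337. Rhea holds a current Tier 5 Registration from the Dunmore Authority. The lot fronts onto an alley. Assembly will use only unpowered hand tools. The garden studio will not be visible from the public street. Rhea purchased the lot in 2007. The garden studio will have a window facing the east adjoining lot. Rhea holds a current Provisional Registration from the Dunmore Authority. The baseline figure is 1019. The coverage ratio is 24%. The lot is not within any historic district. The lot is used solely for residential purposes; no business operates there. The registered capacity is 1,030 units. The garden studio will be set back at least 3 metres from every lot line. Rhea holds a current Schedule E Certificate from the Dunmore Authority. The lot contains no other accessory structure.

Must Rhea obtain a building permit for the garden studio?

Exception (a) fails — a window faces an adjoining lot.
Exception (b)'s conditions are all satisfied: the structure's height is 14 ft, under the 15 ft limit; the structure will not be visible from the street. As to paragraphs (e)–(i): (e) would limit (b) — the reference index is 337, less than the 368 limit — but (f) sets (e) aside: (f) is engaged — the registered capacity is 1,030 units, under the 1,100 units limit. (g) is engaged (the baseline figure is 1,019, meeting the 909 threshold), but yields to (h): (h) operates — a current Tier 5 Registration is held. (i) does not operate here (the coverage ratio is 24%, not under 21%), so (h) stands. So (b) applies.
Exception (c): the setback is at least 3 m on every side; a current Provisional Registration is held — every condition holds. But: (j) operates against (c): a current Schedule E Certificate is held. (k), which would lift (j), does not operate here — the lot is not in a historic district. (c) is therefore removed.
Exception (d) requires that the owner holds a current General Waiver from the Dunmore Authority; but there is no General Waiver in force, so (d) is unavailable.

No — exception (b) applies; Rhea does not need a building permit.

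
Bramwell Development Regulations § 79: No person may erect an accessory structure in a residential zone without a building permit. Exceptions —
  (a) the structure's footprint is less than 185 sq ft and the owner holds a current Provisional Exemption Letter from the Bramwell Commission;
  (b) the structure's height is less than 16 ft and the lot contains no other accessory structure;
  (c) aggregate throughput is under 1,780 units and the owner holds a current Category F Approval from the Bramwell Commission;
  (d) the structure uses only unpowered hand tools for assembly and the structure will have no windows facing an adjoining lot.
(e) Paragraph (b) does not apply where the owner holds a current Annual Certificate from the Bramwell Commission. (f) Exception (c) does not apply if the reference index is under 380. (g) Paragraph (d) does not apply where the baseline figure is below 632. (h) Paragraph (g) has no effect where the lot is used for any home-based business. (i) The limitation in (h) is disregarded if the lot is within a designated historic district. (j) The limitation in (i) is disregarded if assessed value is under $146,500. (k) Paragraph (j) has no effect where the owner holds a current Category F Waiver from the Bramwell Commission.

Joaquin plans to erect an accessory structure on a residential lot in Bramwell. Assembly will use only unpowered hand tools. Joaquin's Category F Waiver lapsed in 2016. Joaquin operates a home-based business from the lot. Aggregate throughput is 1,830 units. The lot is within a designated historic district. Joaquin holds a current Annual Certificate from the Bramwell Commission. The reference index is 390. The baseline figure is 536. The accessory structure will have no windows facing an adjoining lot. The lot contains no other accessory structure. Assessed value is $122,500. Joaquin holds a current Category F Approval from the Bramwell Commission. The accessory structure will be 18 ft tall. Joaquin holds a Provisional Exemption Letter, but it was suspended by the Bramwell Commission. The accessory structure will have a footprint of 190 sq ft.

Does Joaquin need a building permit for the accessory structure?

No — exception (d) applies; Joaquin does not need a building permit.

Exception (a) fails — the structure's footprint is 190 sq ft, not less than 185 sq ft.
Exception (b) fails — the structure's height is 18 ft, not less than 16 ft.
Exception (c) requires that aggregate throughput is under 1,780 units; but aggregate throughput is 1,830 units, not under 1,780 units, so (c) is unavailable.
All of (d)'s requirements are met (assembly uses only hand tools; no windows face an adjoining lot). Considering the limiting provisions: (g) operates (the baseline figure is 536, below the 632 limit), but is displaced by (h): (h) operates against (g): a home-based business operates on the lot. (i) would limit (h) — the lot is in a historic district — but (j) sets (i) aside: (j) applies — assessed value is $122,500, under the $146,500 limit. (k), which would lift (j), is not engaged — the Category F Waiver is not current. (d) remains available.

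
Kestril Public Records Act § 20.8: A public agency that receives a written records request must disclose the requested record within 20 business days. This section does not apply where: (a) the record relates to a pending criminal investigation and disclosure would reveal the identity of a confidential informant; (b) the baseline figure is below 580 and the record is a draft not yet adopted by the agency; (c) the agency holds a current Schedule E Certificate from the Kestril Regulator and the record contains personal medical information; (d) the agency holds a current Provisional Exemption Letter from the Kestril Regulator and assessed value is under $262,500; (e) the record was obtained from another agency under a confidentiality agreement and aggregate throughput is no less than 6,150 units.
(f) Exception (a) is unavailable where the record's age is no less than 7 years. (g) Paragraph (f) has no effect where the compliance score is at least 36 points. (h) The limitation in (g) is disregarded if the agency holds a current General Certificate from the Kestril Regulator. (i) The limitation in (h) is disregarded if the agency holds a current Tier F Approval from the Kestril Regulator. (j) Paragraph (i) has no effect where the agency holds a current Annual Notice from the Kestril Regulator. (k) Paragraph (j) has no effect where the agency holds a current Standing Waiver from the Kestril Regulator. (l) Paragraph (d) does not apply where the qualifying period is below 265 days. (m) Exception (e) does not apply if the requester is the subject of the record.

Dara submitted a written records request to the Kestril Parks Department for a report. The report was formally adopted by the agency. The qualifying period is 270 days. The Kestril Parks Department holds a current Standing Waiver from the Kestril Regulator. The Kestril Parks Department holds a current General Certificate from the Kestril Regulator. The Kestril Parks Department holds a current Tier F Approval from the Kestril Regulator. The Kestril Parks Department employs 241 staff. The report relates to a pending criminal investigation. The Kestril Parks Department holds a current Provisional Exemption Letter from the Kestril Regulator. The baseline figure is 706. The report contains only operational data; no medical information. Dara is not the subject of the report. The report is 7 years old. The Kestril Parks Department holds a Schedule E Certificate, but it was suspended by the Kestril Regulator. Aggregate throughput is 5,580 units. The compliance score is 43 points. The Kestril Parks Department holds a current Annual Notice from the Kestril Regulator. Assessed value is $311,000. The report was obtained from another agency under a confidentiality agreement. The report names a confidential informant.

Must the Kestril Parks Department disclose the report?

No — exception (a) applies; the Kestril Parks Department is not required to disclose the report.

Exception (a): the report relates to a pending investigation; the report names a confidential informant — every condition holds. Applying paragraphs (f)–(k): (f) is triggered (the record's age is 7 years, meeting the 7 years threshold), but is displaced by (g): (g) operates against (f): the compliance score is 43 points, meeting the 36 points threshold. (h) is triggered (a current General Certificate is held), but is itself disapplied by (i): (i) applies — a current Tier F Approval is held. (j) would limit (i) — a current Annual Notice is held — but (k) sets (j) aside: (k) operates — a current Standing Waiver is held. Exception (a) stands.
Exception (b) requires that the baseline figure is below 580; but the baseline figure is 706, not below 580, so (b) is unavailable.
Exception (c) requires that the agency holds a current Schedule E Certificate from the Kestril Regulator; but there is no Schedule E Certificate in force, so (c) is unavailable.
Exception (d) does not apply: assessed value is $311,000, not under $262,500.
Exception (e) does not apply: aggregate throughput is 5,580 units, short of 6,150 units.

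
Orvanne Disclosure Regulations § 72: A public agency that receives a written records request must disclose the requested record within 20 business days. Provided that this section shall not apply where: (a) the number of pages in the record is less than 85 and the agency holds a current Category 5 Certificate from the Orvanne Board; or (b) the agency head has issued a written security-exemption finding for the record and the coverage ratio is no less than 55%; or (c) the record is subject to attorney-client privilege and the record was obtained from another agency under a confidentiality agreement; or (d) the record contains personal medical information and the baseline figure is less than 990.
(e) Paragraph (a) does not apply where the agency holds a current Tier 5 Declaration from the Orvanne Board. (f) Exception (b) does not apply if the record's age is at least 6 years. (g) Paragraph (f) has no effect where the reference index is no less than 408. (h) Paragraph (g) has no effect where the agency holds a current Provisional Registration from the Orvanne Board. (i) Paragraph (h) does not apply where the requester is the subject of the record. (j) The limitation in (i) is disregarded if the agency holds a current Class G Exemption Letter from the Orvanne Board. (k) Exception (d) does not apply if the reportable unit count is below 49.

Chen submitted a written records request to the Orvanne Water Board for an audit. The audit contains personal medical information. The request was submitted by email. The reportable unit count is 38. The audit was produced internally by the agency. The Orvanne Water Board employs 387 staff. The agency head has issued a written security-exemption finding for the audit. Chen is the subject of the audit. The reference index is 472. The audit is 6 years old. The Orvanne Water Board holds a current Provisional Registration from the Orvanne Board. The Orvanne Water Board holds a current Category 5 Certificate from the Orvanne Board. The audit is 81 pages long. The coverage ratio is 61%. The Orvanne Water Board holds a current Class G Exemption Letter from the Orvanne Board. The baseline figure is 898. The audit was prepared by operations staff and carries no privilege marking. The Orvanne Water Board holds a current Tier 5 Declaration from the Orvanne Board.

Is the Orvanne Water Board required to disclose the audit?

All of (a)'s requirements are met (the number of pages in the record is 81, less than the 85 limit; a current Category 5 Certificate is held). Turning to paragraph (e): (e) is triggered — a current Tier 5 Declaration is held. Exception (a) does not apply.
Exception (b)'s conditions are all satisfied: a written security-exemption finding has been issued; the coverage ratio is 61%, meeting the 55% threshold. But applying paragraphs (f)–(j): (f) is engaged — the record's age is 6 years, meeting the 6 years threshold. (g) would limit (f) — the reference index is 472, meeting the 408 threshold — but (h) sets (g) aside: (h) operates against (g): a current Provisional Registration is held. (i) would limit (h) — Chen is the subject of the audit — but (j) sets (i) aside: (j) operates — a current Class G Exemption Letter is held. (b) is therefore removed.
Exception (c) fails — the audit carries no privilege marking.
All of (d)'s requirements are met (the audit contains personal medical information; the baseline figure is 898, less than the 990 limit). Turning to paragraph (k): (k) applies — the reportable unit count is 38, below the 49 limit. (d) is therefore removed.
No exception displaces § 72.

Yes — the Orvanne Water Board must disclose the audit.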